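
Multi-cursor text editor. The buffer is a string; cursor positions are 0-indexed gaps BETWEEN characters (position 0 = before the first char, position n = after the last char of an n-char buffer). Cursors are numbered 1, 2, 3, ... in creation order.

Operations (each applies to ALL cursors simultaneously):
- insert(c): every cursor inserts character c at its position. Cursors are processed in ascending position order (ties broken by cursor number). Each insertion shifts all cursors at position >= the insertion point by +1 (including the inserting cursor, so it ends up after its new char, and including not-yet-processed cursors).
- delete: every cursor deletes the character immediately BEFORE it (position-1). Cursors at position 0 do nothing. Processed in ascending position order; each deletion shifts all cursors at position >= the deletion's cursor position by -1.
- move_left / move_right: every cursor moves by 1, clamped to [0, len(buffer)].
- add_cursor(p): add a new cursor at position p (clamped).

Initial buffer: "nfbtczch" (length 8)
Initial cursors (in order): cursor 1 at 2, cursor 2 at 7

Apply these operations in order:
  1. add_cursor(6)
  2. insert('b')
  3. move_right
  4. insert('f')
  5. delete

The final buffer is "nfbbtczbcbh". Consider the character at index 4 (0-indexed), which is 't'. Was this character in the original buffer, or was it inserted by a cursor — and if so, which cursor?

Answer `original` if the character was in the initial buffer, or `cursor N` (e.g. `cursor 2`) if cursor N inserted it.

After op 1 (add_cursor(6)): buffer="nfbtczch" (len 8), cursors c1@2 c3@6 c2@7, authorship ........
After op 2 (insert('b')): buffer="nfbbtczbcbh" (len 11), cursors c1@3 c3@8 c2@10, authorship ..1....3.2.
After op 3 (move_right): buffer="nfbbtczbcbh" (len 11), cursors c1@4 c3@9 c2@11, authorship ..1....3.2.
After op 4 (insert('f')): buffer="nfbbftczbcfbhf" (len 14), cursors c1@5 c3@11 c2@14, authorship ..1.1...3.32.2
After op 5 (delete): buffer="nfbbtczbcbh" (len 11), cursors c1@4 c3@9 c2@11, authorship ..1....3.2.
Authorship (.=original, N=cursor N): . . 1 . . . . 3 . 2 .
Index 4: author = original

Answer: original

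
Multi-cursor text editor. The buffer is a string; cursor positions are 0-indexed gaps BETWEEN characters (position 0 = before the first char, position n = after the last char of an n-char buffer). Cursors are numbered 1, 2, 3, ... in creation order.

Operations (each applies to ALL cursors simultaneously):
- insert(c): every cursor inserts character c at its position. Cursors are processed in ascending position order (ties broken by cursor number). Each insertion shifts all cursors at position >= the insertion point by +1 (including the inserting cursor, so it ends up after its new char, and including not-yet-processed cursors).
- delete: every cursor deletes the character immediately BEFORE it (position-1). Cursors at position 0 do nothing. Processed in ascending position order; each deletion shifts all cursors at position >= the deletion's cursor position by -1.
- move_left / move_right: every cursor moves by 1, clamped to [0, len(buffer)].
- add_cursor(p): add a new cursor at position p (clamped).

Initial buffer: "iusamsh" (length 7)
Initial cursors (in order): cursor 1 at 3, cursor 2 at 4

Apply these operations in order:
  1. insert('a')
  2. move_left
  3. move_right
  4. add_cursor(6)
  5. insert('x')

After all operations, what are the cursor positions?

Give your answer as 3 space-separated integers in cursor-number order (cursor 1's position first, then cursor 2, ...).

Answer: 5 9 9

Derivation:
After op 1 (insert('a')): buffer="iusaaamsh" (len 9), cursors c1@4 c2@6, authorship ...1.2...
After op 2 (move_left): buffer="iusaaamsh" (len 9), cursors c1@3 c2@5, authorship ...1.2...
After op 3 (move_right): buffer="iusaaamsh" (len 9), cursors c1@4 c2@6, authorship ...1.2...
After op 4 (add_cursor(6)): buffer="iusaaamsh" (len 9), cursors c1@4 c2@6 c3@6, authorship ...1.2...
After op 5 (insert('x')): buffer="iusaxaaxxmsh" (len 12), cursors c1@5 c2@9 c3@9, authorship ...11.223...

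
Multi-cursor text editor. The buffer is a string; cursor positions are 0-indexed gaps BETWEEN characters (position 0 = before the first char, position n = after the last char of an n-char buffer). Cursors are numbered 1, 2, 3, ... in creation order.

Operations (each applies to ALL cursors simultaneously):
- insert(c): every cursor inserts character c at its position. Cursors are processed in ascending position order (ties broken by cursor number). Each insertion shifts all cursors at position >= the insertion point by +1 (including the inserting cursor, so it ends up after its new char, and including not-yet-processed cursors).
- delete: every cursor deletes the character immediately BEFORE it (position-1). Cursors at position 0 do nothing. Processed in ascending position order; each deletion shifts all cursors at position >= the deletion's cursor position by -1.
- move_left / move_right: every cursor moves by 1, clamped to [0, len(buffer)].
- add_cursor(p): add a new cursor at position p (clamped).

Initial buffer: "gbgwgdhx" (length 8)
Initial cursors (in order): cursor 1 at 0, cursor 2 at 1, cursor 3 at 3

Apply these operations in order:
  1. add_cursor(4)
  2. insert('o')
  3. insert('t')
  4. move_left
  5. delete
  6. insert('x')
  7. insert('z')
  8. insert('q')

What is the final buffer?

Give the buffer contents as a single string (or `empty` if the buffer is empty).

After op 1 (add_cursor(4)): buffer="gbgwgdhx" (len 8), cursors c1@0 c2@1 c3@3 c4@4, authorship ........
After op 2 (insert('o')): buffer="ogobgowogdhx" (len 12), cursors c1@1 c2@3 c3@6 c4@8, authorship 1.2..3.4....
After op 3 (insert('t')): buffer="otgotbgotwotgdhx" (len 16), cursors c1@2 c2@5 c3@9 c4@12, authorship 11.22..33.44....
After op 4 (move_left): buffer="otgotbgotwotgdhx" (len 16), cursors c1@1 c2@4 c3@8 c4@11, authorship 11.22..33.44....
After op 5 (delete): buffer="tgtbgtwtgdhx" (len 12), cursors c1@0 c2@2 c3@5 c4@7, authorship 1.2..3.4....
After op 6 (insert('x')): buffer="xtgxtbgxtwxtgdhx" (len 16), cursors c1@1 c2@4 c3@8 c4@11, authorship 11.22..33.44....
After op 7 (insert('z')): buffer="xztgxztbgxztwxztgdhx" (len 20), cursors c1@2 c2@6 c3@11 c4@15, authorship 111.222..333.444....
After op 8 (insert('q')): buffer="xzqtgxzqtbgxzqtwxzqtgdhx" (len 24), cursors c1@3 c2@8 c3@14 c4@19, authorship 1111.2222..3333.4444....

Answer: xzqtgxzqtbgxzqtwxzqtgdhx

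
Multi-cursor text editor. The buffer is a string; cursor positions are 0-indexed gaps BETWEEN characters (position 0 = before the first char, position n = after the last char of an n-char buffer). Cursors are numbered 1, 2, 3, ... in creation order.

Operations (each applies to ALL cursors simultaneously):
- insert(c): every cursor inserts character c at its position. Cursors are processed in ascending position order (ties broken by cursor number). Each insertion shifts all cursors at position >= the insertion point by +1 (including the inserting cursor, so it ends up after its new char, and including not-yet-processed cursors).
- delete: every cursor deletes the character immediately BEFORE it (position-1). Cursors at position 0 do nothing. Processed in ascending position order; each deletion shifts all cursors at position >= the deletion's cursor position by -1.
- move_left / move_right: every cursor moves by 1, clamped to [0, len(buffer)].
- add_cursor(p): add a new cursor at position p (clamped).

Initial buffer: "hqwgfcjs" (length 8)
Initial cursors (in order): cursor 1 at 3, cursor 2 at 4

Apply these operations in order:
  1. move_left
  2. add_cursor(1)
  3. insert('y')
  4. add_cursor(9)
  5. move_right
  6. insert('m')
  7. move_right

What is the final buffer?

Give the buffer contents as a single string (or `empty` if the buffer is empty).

After op 1 (move_left): buffer="hqwgfcjs" (len 8), cursors c1@2 c2@3, authorship ........
After op 2 (add_cursor(1)): buffer="hqwgfcjs" (len 8), cursors c3@1 c1@2 c2@3, authorship ........
After op 3 (insert('y')): buffer="hyqywygfcjs" (len 11), cursors c3@2 c1@4 c2@6, authorship .3.1.2.....
After op 4 (add_cursor(9)): buffer="hyqywygfcjs" (len 11), cursors c3@2 c1@4 c2@6 c4@9, authorship .3.1.2.....
After op 5 (move_right): buffer="hyqywygfcjs" (len 11), cursors c3@3 c1@5 c2@7 c4@10, authorship .3.1.2.....
After op 6 (insert('m')): buffer="hyqmywmygmfcjms" (len 15), cursors c3@4 c1@7 c2@10 c4@14, authorship .3.31.12.2...4.
After op 7 (move_right): buffer="hyqmywmygmfcjms" (len 15), cursors c3@5 c1@8 c2@11 c4@15, authorship .3.31.12.2...4.

Answer: hyqmywmygmfcjms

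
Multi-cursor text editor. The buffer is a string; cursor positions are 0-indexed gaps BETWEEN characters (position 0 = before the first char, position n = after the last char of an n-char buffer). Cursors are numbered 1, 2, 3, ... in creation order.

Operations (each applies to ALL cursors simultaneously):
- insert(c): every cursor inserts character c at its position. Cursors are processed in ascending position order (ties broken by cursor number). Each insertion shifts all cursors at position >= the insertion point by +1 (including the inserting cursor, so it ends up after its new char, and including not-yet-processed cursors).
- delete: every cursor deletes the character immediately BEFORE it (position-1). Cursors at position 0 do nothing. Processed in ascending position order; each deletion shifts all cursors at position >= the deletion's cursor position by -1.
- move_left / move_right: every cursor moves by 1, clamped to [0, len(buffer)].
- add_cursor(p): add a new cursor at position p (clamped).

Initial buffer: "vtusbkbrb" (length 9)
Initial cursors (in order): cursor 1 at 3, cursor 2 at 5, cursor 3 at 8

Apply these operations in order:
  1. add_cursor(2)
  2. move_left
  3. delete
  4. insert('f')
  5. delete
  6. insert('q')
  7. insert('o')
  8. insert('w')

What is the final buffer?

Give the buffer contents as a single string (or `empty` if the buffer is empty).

Answer: qqoowwuqowbkqowrb

Derivation:
After op 1 (add_cursor(2)): buffer="vtusbkbrb" (len 9), cursors c4@2 c1@3 c2@5 c3@8, authorship .........
After op 2 (move_left): buffer="vtusbkbrb" (len 9), cursors c4@1 c1@2 c2@4 c3@7, authorship .........
After op 3 (delete): buffer="ubkrb" (len 5), cursors c1@0 c4@0 c2@1 c3@3, authorship .....
After op 4 (insert('f')): buffer="ffufbkfrb" (len 9), cursors c1@2 c4@2 c2@4 c3@7, authorship 14.2..3..
After op 5 (delete): buffer="ubkrb" (len 5), cursors c1@0 c4@0 c2@1 c3@3, authorship .....
After op 6 (insert('q')): buffer="qquqbkqrb" (len 9), cursors c1@2 c4@2 c2@4 c3@7, authorship 14.2..3..
After op 7 (insert('o')): buffer="qqoouqobkqorb" (len 13), cursors c1@4 c4@4 c2@7 c3@11, authorship 1414.22..33..
After op 8 (insert('w')): buffer="qqoowwuqowbkqowrb" (len 17), cursors c1@6 c4@6 c2@10 c3@15, authorship 141414.222..333..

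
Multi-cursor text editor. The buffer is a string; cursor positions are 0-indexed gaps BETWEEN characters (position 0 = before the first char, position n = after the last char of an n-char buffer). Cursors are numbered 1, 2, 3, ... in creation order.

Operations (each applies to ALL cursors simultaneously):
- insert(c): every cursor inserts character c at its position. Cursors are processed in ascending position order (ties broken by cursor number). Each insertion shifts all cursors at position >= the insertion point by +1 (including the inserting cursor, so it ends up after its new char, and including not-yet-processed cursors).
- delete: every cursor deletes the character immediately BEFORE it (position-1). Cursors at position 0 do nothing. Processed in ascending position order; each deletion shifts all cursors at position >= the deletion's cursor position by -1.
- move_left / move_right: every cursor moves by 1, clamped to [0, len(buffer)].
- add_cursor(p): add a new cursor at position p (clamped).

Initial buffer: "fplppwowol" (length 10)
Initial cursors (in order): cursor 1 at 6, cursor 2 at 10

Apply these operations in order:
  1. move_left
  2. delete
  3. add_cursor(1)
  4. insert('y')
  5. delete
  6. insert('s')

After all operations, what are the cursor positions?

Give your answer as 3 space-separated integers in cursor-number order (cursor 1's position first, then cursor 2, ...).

After op 1 (move_left): buffer="fplppwowol" (len 10), cursors c1@5 c2@9, authorship ..........
After op 2 (delete): buffer="fplpwowl" (len 8), cursors c1@4 c2@7, authorship ........
After op 3 (add_cursor(1)): buffer="fplpwowl" (len 8), cursors c3@1 c1@4 c2@7, authorship ........
After op 4 (insert('y')): buffer="fyplpywowyl" (len 11), cursors c3@2 c1@6 c2@10, authorship .3...1...2.
After op 5 (delete): buffer="fplpwowl" (len 8), cursors c3@1 c1@4 c2@7, authorship ........
After op 6 (insert('s')): buffer="fsplpswowsl" (len 11), cursors c3@2 c1@6 c2@10, authorship .3...1...2.

Answer: 6 10 2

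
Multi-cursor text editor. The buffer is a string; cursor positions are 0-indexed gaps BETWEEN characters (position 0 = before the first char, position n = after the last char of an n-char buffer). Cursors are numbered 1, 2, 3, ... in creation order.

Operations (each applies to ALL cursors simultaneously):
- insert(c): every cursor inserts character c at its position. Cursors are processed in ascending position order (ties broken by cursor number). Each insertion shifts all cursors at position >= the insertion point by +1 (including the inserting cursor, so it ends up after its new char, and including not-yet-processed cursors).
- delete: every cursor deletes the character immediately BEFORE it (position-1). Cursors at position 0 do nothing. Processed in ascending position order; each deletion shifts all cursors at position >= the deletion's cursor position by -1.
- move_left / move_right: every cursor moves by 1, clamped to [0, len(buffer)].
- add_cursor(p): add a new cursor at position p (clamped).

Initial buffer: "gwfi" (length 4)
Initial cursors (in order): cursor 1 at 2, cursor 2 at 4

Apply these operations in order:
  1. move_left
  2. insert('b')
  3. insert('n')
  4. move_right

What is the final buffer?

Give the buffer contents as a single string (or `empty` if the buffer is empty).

Answer: gbnwfbni

Derivation:
After op 1 (move_left): buffer="gwfi" (len 4), cursors c1@1 c2@3, authorship ....
After op 2 (insert('b')): buffer="gbwfbi" (len 6), cursors c1@2 c2@5, authorship .1..2.
After op 3 (insert('n')): buffer="gbnwfbni" (len 8), cursors c1@3 c2@7, authorship .11..22.
After op 4 (move_right): buffer="gbnwfbni" (len 8), cursors c1@4 c2@8, authorship .11..22.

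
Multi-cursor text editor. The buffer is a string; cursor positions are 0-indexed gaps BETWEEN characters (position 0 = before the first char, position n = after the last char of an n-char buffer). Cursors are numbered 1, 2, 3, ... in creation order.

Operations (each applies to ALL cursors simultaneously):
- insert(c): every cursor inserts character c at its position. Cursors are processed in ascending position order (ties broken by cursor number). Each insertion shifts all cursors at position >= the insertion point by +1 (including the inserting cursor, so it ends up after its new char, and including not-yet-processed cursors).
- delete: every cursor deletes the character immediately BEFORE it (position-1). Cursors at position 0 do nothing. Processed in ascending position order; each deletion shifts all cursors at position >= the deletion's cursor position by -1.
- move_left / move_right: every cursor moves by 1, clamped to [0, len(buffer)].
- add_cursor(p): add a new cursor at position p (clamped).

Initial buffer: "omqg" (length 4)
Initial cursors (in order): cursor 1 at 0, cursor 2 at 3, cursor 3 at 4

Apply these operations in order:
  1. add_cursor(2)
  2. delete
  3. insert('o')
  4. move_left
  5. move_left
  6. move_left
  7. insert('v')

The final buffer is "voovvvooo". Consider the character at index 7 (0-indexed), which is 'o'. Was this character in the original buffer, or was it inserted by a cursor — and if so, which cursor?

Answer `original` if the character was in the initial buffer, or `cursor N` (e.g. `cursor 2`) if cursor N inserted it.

After op 1 (add_cursor(2)): buffer="omqg" (len 4), cursors c1@0 c4@2 c2@3 c3@4, authorship ....
After op 2 (delete): buffer="o" (len 1), cursors c1@0 c2@1 c3@1 c4@1, authorship .
After op 3 (insert('o')): buffer="ooooo" (len 5), cursors c1@1 c2@5 c3@5 c4@5, authorship 1.234
After op 4 (move_left): buffer="ooooo" (len 5), cursors c1@0 c2@4 c3@4 c4@4, authorship 1.234
After op 5 (move_left): buffer="ooooo" (len 5), cursors c1@0 c2@3 c3@3 c4@3, authorship 1.234
After op 6 (move_left): buffer="ooooo" (len 5), cursors c1@0 c2@2 c3@2 c4@2, authorship 1.234
After op 7 (insert('v')): buffer="voovvvooo" (len 9), cursors c1@1 c2@6 c3@6 c4@6, authorship 11.234234
Authorship (.=original, N=cursor N): 1 1 . 2 3 4 2 3 4
Index 7: author = 3

Answer: cursor 3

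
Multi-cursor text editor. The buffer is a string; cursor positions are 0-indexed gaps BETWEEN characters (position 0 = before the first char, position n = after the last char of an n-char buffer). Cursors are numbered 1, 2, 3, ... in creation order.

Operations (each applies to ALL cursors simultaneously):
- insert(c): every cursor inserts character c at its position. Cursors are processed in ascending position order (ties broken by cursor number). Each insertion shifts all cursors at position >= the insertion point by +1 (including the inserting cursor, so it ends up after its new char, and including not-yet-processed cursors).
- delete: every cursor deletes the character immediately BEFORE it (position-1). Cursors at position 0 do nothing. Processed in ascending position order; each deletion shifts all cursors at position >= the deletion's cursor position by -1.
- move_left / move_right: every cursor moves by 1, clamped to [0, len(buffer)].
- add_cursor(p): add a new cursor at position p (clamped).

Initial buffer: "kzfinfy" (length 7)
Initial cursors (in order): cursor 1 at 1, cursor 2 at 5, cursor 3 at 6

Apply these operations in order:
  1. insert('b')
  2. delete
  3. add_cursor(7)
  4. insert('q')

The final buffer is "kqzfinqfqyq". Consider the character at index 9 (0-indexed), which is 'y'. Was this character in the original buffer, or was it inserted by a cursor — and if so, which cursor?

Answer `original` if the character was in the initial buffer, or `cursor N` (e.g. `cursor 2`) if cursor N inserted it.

Answer: original

Derivation:
After op 1 (insert('b')): buffer="kbzfinbfby" (len 10), cursors c1@2 c2@7 c3@9, authorship .1....2.3.
After op 2 (delete): buffer="kzfinfy" (len 7), cursors c1@1 c2@5 c3@6, authorship .......
After op 3 (add_cursor(7)): buffer="kzfinfy" (len 7), cursors c1@1 c2@5 c3@6 c4@7, authorship .......
After op 4 (insert('q')): buffer="kqzfinqfqyq" (len 11), cursors c1@2 c2@7 c3@9 c4@11, authorship .1....2.3.4
Authorship (.=original, N=cursor N): . 1 . . . . 2 . 3 . 4
Index 9: author = original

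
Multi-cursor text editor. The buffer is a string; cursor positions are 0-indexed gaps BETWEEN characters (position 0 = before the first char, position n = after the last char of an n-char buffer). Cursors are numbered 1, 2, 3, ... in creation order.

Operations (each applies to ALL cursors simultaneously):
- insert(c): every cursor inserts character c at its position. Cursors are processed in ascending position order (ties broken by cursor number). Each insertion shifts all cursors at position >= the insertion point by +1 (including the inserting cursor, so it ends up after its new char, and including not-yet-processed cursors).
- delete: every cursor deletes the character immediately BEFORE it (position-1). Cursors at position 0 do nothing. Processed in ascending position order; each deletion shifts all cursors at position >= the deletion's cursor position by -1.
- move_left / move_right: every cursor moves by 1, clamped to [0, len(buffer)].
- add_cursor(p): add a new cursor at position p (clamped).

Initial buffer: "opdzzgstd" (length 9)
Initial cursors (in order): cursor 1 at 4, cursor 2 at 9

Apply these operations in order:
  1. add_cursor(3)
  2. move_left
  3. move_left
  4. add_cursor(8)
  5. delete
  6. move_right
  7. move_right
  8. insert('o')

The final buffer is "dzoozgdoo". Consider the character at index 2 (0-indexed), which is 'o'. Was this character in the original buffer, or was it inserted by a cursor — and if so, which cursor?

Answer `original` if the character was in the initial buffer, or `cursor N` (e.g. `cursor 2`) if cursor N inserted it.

After op 1 (add_cursor(3)): buffer="opdzzgstd" (len 9), cursors c3@3 c1@4 c2@9, authorship .........
After op 2 (move_left): buffer="opdzzgstd" (len 9), cursors c3@2 c1@3 c2@8, authorship .........
After op 3 (move_left): buffer="opdzzgstd" (len 9), cursors c3@1 c1@2 c2@7, authorship .........
After op 4 (add_cursor(8)): buffer="opdzzgstd" (len 9), cursors c3@1 c1@2 c2@7 c4@8, authorship .........
After op 5 (delete): buffer="dzzgd" (len 5), cursors c1@0 c3@0 c2@4 c4@4, authorship .....
After op 6 (move_right): buffer="dzzgd" (len 5), cursors c1@1 c3@1 c2@5 c4@5, authorship .....
After op 7 (move_right): buffer="dzzgd" (len 5), cursors c1@2 c3@2 c2@5 c4@5, authorship .....
After op 8 (insert('o')): buffer="dzoozgdoo" (len 9), cursors c1@4 c3@4 c2@9 c4@9, authorship ..13...24
Authorship (.=original, N=cursor N): . . 1 3 . . . 2 4
Index 2: author = 1

Answer: cursor 1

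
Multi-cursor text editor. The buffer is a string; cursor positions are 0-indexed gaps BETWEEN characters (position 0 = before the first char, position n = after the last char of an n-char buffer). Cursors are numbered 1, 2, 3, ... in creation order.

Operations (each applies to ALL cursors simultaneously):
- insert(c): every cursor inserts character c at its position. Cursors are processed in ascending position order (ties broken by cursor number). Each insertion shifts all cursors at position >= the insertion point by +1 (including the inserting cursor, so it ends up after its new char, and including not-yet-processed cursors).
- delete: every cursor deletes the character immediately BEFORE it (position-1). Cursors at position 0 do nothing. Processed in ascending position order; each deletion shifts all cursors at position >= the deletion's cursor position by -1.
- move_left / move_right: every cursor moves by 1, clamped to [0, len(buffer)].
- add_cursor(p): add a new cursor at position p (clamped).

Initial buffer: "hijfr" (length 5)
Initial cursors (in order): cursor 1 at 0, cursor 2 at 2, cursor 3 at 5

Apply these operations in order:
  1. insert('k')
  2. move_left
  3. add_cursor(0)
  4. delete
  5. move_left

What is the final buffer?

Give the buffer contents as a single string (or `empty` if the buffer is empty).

Answer: khkjfk

Derivation:
After op 1 (insert('k')): buffer="khikjfrk" (len 8), cursors c1@1 c2@4 c3@8, authorship 1..2...3
After op 2 (move_left): buffer="khikjfrk" (len 8), cursors c1@0 c2@3 c3@7, authorship 1..2...3
After op 3 (add_cursor(0)): buffer="khikjfrk" (len 8), cursors c1@0 c4@0 c2@3 c3@7, authorship 1..2...3
After op 4 (delete): buffer="khkjfk" (len 6), cursors c1@0 c4@0 c2@2 c3@5, authorship 1.2..3
After op 5 (move_left): buffer="khkjfk" (len 6), cursors c1@0 c4@0 c2@1 c3@4, authorship 1.2..3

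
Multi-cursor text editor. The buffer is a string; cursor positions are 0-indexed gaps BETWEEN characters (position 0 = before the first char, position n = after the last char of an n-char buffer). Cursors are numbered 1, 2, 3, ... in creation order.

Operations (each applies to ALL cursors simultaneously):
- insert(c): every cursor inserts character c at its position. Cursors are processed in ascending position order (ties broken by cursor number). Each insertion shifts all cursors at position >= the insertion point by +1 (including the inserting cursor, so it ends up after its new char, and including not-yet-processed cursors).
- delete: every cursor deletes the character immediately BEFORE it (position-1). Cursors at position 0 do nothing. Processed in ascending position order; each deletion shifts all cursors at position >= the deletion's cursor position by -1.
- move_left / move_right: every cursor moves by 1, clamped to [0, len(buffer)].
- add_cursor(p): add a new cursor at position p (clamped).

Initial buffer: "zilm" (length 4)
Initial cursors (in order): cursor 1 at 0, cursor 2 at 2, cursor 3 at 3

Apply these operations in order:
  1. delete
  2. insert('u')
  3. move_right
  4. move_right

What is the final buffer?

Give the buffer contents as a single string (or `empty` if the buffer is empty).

Answer: uzuum

Derivation:
After op 1 (delete): buffer="zm" (len 2), cursors c1@0 c2@1 c3@1, authorship ..
After op 2 (insert('u')): buffer="uzuum" (len 5), cursors c1@1 c2@4 c3@4, authorship 1.23.
After op 3 (move_right): buffer="uzuum" (len 5), cursors c1@2 c2@5 c3@5, authorship 1.23.
After op 4 (move_right): buffer="uzuum" (len 5), cursors c1@3 c2@5 c3@5, authorship 1.23.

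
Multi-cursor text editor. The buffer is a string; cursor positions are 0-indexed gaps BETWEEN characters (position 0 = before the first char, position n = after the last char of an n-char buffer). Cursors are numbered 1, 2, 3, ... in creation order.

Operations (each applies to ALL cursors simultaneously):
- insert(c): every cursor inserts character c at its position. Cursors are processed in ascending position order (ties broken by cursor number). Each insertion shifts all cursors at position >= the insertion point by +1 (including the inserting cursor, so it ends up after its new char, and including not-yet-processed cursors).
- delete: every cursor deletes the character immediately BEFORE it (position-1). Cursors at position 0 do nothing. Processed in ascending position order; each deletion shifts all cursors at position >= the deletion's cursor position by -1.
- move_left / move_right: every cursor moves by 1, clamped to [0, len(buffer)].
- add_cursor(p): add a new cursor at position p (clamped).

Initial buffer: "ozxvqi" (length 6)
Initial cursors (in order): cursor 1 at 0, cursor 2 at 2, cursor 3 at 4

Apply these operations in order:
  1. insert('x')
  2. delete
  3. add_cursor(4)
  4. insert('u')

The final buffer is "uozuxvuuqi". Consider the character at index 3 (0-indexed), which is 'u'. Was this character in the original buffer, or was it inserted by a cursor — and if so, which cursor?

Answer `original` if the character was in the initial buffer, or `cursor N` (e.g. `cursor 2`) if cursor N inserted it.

After op 1 (insert('x')): buffer="xozxxvxqi" (len 9), cursors c1@1 c2@4 c3@7, authorship 1..2..3..
After op 2 (delete): buffer="ozxvqi" (len 6), cursors c1@0 c2@2 c3@4, authorship ......
After op 3 (add_cursor(4)): buffer="ozxvqi" (len 6), cursors c1@0 c2@2 c3@4 c4@4, authorship ......
After op 4 (insert('u')): buffer="uozuxvuuqi" (len 10), cursors c1@1 c2@4 c3@8 c4@8, authorship 1..2..34..
Authorship (.=original, N=cursor N): 1 . . 2 . . 3 4 . .
Index 3: author = 2

Answer: cursor 2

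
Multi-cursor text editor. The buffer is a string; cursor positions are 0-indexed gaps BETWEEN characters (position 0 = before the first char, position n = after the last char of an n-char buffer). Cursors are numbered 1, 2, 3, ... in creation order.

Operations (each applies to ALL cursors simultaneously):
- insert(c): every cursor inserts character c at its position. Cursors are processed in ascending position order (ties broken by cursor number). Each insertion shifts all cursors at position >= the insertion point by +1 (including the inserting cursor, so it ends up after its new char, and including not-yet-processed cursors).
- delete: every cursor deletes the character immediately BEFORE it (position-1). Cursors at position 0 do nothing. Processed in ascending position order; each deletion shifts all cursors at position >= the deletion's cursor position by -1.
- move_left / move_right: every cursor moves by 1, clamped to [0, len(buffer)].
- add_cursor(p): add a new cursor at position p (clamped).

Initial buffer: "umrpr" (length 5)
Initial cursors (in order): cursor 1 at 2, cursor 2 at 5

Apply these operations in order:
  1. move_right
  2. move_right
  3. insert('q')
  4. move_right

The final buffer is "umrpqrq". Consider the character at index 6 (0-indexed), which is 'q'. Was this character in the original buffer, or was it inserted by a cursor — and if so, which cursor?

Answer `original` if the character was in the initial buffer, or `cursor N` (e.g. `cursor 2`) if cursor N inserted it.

Answer: cursor 2

Derivation:
After op 1 (move_right): buffer="umrpr" (len 5), cursors c1@3 c2@5, authorship .....
After op 2 (move_right): buffer="umrpr" (len 5), cursors c1@4 c2@5, authorship .....
After op 3 (insert('q')): buffer="umrpqrq" (len 7), cursors c1@5 c2@7, authorship ....1.2
After op 4 (move_right): buffer="umrpqrq" (len 7), cursors c1@6 c2@7, authorship ....1.2
Authorship (.=original, N=cursor N): . . . . 1 . 2
Index 6: author = 2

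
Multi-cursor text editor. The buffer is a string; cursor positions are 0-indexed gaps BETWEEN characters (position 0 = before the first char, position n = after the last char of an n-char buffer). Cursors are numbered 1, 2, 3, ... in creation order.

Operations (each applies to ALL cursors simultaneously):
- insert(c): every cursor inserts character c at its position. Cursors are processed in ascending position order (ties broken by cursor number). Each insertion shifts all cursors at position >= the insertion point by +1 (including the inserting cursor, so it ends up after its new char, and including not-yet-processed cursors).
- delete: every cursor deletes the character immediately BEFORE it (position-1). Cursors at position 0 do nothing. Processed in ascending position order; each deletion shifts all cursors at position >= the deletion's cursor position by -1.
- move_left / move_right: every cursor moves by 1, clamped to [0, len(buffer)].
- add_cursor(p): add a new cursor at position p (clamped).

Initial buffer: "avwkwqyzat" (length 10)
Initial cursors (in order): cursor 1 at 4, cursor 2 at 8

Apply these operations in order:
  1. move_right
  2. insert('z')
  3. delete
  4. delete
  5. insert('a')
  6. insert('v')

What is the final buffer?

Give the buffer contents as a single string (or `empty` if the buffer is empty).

Answer: avwkavqyzavt

Derivation:
After op 1 (move_right): buffer="avwkwqyzat" (len 10), cursors c1@5 c2@9, authorship ..........
After op 2 (insert('z')): buffer="avwkwzqyzazt" (len 12), cursors c1@6 c2@11, authorship .....1....2.
After op 3 (delete): buffer="avwkwqyzat" (len 10), cursors c1@5 c2@9, authorship ..........
After op 4 (delete): buffer="avwkqyzt" (len 8), cursors c1@4 c2@7, authorship ........
After op 5 (insert('a')): buffer="avwkaqyzat" (len 10), cursors c1@5 c2@9, authorship ....1...2.
After op 6 (insert('v')): buffer="avwkavqyzavt" (len 12), cursors c1@6 c2@11, authorship ....11...22.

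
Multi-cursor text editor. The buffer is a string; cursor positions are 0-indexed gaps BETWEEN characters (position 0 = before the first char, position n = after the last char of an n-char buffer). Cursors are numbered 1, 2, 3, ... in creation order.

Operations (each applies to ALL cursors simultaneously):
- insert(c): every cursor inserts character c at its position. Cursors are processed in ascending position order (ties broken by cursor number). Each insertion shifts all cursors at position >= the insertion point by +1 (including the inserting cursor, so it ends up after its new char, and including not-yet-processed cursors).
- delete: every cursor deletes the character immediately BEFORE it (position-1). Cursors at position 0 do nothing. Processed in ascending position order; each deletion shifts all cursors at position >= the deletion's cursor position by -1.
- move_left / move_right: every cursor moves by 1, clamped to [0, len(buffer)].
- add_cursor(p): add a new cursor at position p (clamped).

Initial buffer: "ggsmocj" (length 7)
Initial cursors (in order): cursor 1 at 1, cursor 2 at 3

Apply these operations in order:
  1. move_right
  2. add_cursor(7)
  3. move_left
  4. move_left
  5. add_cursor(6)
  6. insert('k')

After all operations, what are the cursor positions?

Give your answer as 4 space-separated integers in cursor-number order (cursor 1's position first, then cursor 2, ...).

Answer: 1 4 8 10

Derivation:
After op 1 (move_right): buffer="ggsmocj" (len 7), cursors c1@2 c2@4, authorship .......
After op 2 (add_cursor(7)): buffer="ggsmocj" (len 7), cursors c1@2 c2@4 c3@7, authorship .......
After op 3 (move_left): buffer="ggsmocj" (len 7), cursors c1@1 c2@3 c3@6, authorship .......
After op 4 (move_left): buffer="ggsmocj" (len 7), cursors c1@0 c2@2 c3@5, authorship .......
After op 5 (add_cursor(6)): buffer="ggsmocj" (len 7), cursors c1@0 c2@2 c3@5 c4@6, authorship .......
After op 6 (insert('k')): buffer="kggksmokckj" (len 11), cursors c1@1 c2@4 c3@8 c4@10, authorship 1..2...3.4.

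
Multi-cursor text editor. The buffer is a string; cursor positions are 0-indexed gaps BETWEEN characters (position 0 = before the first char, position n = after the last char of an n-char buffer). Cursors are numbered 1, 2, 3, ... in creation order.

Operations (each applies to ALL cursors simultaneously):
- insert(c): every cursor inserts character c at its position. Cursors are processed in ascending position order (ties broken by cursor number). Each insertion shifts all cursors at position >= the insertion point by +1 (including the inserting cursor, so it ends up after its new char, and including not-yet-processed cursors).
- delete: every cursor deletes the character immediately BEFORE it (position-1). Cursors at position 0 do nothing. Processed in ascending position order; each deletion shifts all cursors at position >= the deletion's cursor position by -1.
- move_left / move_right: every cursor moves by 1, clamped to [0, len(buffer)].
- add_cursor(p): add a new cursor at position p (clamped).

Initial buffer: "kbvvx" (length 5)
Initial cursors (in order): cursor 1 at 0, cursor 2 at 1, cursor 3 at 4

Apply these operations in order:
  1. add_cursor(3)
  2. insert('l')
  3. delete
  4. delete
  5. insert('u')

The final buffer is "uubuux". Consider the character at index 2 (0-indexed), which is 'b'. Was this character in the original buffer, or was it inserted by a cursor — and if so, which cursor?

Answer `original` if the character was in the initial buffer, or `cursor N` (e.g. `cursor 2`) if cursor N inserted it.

After op 1 (add_cursor(3)): buffer="kbvvx" (len 5), cursors c1@0 c2@1 c4@3 c3@4, authorship .....
After op 2 (insert('l')): buffer="lklbvlvlx" (len 9), cursors c1@1 c2@3 c4@6 c3@8, authorship 1.2..4.3.
After op 3 (delete): buffer="kbvvx" (len 5), cursors c1@0 c2@1 c4@3 c3@4, authorship .....
After op 4 (delete): buffer="bx" (len 2), cursors c1@0 c2@0 c3@1 c4@1, authorship ..
After op 5 (insert('u')): buffer="uubuux" (len 6), cursors c1@2 c2@2 c3@5 c4@5, authorship 12.34.
Authorship (.=original, N=cursor N): 1 2 . 3 4 .
Index 2: author = original

Answer: original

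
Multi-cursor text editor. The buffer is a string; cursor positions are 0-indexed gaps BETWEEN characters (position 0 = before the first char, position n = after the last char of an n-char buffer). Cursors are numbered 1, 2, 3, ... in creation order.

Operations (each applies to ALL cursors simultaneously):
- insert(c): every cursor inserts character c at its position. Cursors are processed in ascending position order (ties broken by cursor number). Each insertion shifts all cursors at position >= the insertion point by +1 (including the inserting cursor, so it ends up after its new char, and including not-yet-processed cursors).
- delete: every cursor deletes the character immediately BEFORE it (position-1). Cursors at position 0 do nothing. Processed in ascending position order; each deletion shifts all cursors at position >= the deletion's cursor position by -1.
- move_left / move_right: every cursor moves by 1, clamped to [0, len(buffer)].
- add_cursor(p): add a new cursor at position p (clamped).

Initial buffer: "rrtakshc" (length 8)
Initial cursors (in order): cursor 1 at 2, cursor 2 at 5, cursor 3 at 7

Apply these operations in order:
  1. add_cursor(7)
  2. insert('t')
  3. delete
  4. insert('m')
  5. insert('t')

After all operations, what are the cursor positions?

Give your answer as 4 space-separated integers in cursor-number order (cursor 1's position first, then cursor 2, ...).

After op 1 (add_cursor(7)): buffer="rrtakshc" (len 8), cursors c1@2 c2@5 c3@7 c4@7, authorship ........
After op 2 (insert('t')): buffer="rrttaktshttc" (len 12), cursors c1@3 c2@7 c3@11 c4@11, authorship ..1...2..34.
After op 3 (delete): buffer="rrtakshc" (len 8), cursors c1@2 c2@5 c3@7 c4@7, authorship ........
After op 4 (insert('m')): buffer="rrmtakmshmmc" (len 12), cursors c1@3 c2@7 c3@11 c4@11, authorship ..1...2..34.
After op 5 (insert('t')): buffer="rrmttakmtshmmttc" (len 16), cursors c1@4 c2@9 c3@15 c4@15, authorship ..11...22..3434.

Answer: 4 9 15 15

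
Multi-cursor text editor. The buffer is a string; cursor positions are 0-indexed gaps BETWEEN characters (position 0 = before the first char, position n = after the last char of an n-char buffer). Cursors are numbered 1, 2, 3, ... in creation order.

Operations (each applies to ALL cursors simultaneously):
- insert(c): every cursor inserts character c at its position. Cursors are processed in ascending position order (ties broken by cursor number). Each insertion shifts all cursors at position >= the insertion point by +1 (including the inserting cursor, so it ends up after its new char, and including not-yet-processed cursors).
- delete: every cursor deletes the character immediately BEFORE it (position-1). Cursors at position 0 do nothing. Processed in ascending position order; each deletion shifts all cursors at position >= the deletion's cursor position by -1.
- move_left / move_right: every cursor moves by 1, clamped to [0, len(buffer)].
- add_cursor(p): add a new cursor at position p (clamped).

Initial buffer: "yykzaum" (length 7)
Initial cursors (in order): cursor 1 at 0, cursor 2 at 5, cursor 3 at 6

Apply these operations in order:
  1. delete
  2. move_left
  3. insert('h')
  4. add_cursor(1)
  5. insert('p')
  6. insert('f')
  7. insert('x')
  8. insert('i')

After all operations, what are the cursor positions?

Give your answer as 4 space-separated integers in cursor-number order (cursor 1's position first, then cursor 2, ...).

Answer: 9 22 22 9

Derivation:
After op 1 (delete): buffer="yykzm" (len 5), cursors c1@0 c2@4 c3@4, authorship .....
After op 2 (move_left): buffer="yykzm" (len 5), cursors c1@0 c2@3 c3@3, authorship .....
After op 3 (insert('h')): buffer="hyykhhzm" (len 8), cursors c1@1 c2@6 c3@6, authorship 1...23..
After op 4 (add_cursor(1)): buffer="hyykhhzm" (len 8), cursors c1@1 c4@1 c2@6 c3@6, authorship 1...23..
After op 5 (insert('p')): buffer="hppyykhhppzm" (len 12), cursors c1@3 c4@3 c2@10 c3@10, authorship 114...2323..
After op 6 (insert('f')): buffer="hppffyykhhppffzm" (len 16), cursors c1@5 c4@5 c2@14 c3@14, authorship 11414...232323..
After op 7 (insert('x')): buffer="hppffxxyykhhppffxxzm" (len 20), cursors c1@7 c4@7 c2@18 c3@18, authorship 1141414...23232323..
After op 8 (insert('i')): buffer="hppffxxiiyykhhppffxxiizm" (len 24), cursors c1@9 c4@9 c2@22 c3@22, authorship 114141414...2323232323..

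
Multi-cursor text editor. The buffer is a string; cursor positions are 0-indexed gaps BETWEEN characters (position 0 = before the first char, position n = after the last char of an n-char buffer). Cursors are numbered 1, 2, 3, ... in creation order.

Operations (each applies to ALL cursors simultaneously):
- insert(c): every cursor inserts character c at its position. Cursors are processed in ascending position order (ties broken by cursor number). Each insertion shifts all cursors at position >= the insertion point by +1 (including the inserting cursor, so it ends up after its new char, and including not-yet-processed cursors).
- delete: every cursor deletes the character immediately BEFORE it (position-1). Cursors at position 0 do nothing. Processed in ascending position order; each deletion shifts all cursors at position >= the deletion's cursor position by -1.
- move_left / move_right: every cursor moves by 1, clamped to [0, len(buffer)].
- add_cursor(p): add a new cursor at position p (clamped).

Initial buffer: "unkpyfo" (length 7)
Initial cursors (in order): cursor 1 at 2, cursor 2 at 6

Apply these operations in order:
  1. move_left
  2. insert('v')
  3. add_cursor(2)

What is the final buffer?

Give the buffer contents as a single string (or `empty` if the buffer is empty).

After op 1 (move_left): buffer="unkpyfo" (len 7), cursors c1@1 c2@5, authorship .......
After op 2 (insert('v')): buffer="uvnkpyvfo" (len 9), cursors c1@2 c2@7, authorship .1....2..
After op 3 (add_cursor(2)): buffer="uvnkpyvfo" (len 9), cursors c1@2 c3@2 c2@7, authorship .1....2..

Answer: uvnkpyvfo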